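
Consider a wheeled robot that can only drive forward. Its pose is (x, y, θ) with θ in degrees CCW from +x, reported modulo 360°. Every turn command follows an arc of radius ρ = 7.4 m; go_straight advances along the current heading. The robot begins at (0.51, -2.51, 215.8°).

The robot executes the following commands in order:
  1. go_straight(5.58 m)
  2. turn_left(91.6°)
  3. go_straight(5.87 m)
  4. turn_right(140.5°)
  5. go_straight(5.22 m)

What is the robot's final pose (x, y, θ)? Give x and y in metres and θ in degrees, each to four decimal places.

set_pose: (x, y, θ) = (0.5100, -2.5100, 215.8000°), ρ = 7.4
go_straight(5.58): x += 5.58·cos θ, y += 5.58·sin θ → (-4.0157, -5.7741, 215.8000°)
turn_left(91.6°): centre at ρ to the left, rotate +91.6° → (-5.5657, -16.2705, 307.4000°)
go_straight(5.87): x += 5.87·cos θ, y += 5.87·sin θ → (-2.0004, -20.9337, 307.4000°)
turn_right(140.5°): centre at ρ to the right, rotate −140.5° → (-9.5563, -32.6357, 166.9000°)
go_straight(5.22): x += 5.22·cos θ, y += 5.22·sin θ → (-14.6405, -31.4526, 166.9000°)

(-14.6405, -31.4526, 166.9000°)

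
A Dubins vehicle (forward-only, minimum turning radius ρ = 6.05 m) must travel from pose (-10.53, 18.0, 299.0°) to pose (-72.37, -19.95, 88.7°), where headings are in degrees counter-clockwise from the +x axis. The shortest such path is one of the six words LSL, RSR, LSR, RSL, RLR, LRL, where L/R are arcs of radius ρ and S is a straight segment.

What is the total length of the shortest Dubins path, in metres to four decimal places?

83.7372 m

Let ψ = atan2(Δy, Δx) = atan2(-37.95, -61.84) = -148.4634° be the start→goal bearing.
Normalize: d = |goal − start| / ρ = 72.556103/6.05 = 11.992744, α = (θ_start − ψ) mod 360° = 87.4634° = 1.526524 rad, β = (θ_goal − ψ) mod 360° = 237.1634° = 4.139282 rad.
Common terms: sin α = 0.999020, cos α = 0.044258, sin β = -0.840220, cos β = -0.542245, cos(α−β) = -0.863396, d² = 143.825916. Work in radians in the unit-radius frame; every candidate has L = ρ·(t + p + q).
LSL: p² = 2 + d² − 2cos(α−β) + 2d(sin α − sin β) = 191.667784; p = √p² = 13.844413; φ = atan2(cos β − cos α, d + sin α − sin β) = -0.042377 rad; t = (φ − α) mod 2π = 4.714285 rad, q = (β − φ) mod 2π = 4.181658 rad → L = 6.05·(4.714285 + 13.844413 + 4.181658) = 6.05·22.740357 = 137.579158 m
RSR: p² = 2 + d² − 2cos(α−β) + 2d(sin β − sin α) = 103.437631; p = √p² = 10.170429; φ = atan2(cos α − cos β, d − sin α + sin β) = 0.057700 rad; t = (α − φ) mod 2π = 1.468824 rad, q = (φ − β) mod 2π = 2.201603 rad → L = 6.05·(1.468824 + 10.170429 + 2.201603) = 6.05·13.840857 = 83.737183 m
LSR: p² = d² − 2 + 2cos(α−β) + 2d(sin α + sin β) = 143.908021; p = √p² = 11.996167; φ = atan2(−cos α − cos β, d + sin α + sin β) − atan2(−2, p) = 0.206159 rad; t = (φ − α) mod 2π = 4.962820 rad, q = (φ − β) mod 2π = 2.350063 rad → L = 6.05·(4.962820 + 11.996167 + 2.350063) = 6.05·19.309050 = 116.819752 m
RSL: p² = d² − 2 + 2cos(α−β) − 2d(sin α + sin β) = 136.290230; p = √p² = 11.674341; φ = atan2(cos α + cos β, d − sin α − sin β) − atan2(2, p) = -0.211725 rad; t = (α − φ) mod 2π = 1.738249 rad, q = (β − φ) mod 2π = 4.351007 rad → L = 6.05·(1.738249 + 11.674341 + 4.351007) = 6.05·17.763597 = 107.469760 m
RLR: c = (6 − d² + 2cos(α−β) + 2d(sin α − sin β))/8 = -11.929704, |c| > 1 → infeasible
LRL: c = (6 − d² + 2cos(α−β) − 2d(sin α − sin β))/8 = -22.958473, |c| > 1 → infeasible
Shortest: RSR with L = 83.737183 m ≈ 83.7372 m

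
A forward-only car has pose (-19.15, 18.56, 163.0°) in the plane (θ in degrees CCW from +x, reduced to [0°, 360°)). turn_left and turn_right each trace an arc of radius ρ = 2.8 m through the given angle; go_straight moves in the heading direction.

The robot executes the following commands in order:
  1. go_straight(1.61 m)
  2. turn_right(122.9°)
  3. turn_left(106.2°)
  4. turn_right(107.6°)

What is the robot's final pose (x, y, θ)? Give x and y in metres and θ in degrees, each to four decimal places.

(-22.1217, 32.8361, 38.7000°)

set_pose: (x, y, θ) = (-19.1500, 18.5600, 163.0000°), ρ = 2.8
go_straight(1.61): x += 1.61·cos θ, y += 1.61·sin θ → (-20.6897, 19.0307, 163.0000°)
turn_right(122.9°): centre at ρ to the right, rotate −122.9° → (-21.6746, 23.8502, 40.1000°)
turn_left(106.2°): centre at ρ to the left, rotate +106.2° → (-21.9245, 28.3214, 146.3000°)
turn_right(107.6°): centre at ρ to the right, rotate −107.6° → (-22.1217, 32.8361, 38.7000°)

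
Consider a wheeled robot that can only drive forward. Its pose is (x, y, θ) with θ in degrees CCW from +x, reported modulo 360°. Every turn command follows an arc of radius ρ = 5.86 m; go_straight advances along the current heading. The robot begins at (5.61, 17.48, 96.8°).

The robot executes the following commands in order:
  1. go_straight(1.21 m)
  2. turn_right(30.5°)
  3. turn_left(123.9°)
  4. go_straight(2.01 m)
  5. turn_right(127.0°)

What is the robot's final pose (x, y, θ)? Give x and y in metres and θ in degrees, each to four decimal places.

(-8.7303, 37.9071, 63.2000°)

set_pose: (x, y, θ) = (5.6100, 17.4800, 96.8000°), ρ = 5.86
go_straight(1.21): x += 1.21·cos θ, y += 1.21·sin θ → (5.4667, 18.6815, 96.8000°)
turn_right(30.5°): centre at ρ to the right, rotate −30.5° → (5.9197, 21.7307, 66.3000°)
turn_left(123.9°): centre at ρ to the left, rotate +123.9° → (-0.4838, 29.8535, 190.2000°)
go_straight(2.01): x += 2.01·cos θ, y += 2.01·sin θ → (-2.4620, 29.4976, 190.2000°)
turn_right(127.0°): centre at ρ to the right, rotate −127.0° → (-8.7303, 37.9071, 63.2000°)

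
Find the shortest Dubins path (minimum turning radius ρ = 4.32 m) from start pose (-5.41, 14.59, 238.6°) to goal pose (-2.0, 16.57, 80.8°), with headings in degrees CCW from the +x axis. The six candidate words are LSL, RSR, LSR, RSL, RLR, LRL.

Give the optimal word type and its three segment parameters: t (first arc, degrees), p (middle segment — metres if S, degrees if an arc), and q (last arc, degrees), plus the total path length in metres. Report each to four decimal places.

RLR: t = 22.1478°, p = 277.4217°, q = 53.0739°, L = 26.5887 m

Let ψ = atan2(Δy, Δx) = atan2(1.98, 3.41) = 30.1414° be the start→goal bearing.
Normalize: d = |goal − start| / ρ = 3.943159/4.32 = 0.912768, α = (θ_start − ψ) mod 360° = 208.4586° = 3.638289 rad, β = (θ_goal − ψ) mod 360° = 50.6586° = 0.884160 rad.
Common terms: sin α = -0.476524, cos α = -0.879162, sin β = 0.773383, cos β = 0.633940, cos(α−β) = -0.925871, d² = 0.833146. Work in radians in the unit-radius frame; every candidate has L = ρ·(t + p + q).
LSL: p² = 2 + d² − 2cos(α−β) + 2d(sin α − sin β) = 2.403137; p = √p² = 1.550206; φ = atan2(cos β − cos α, d + sin α − sin β) = 1.790028 rad; t = (φ − α) mod 2π = 4.434924 rad, q = (β − φ) mod 2π = 5.377317 rad → L = 4.32·(4.434924 + 1.550206 + 5.377317) = 4.32·11.362447 = 49.085770 m
RSR: p² = 2 + d² − 2cos(α−β) + 2d(sin β − sin α) = 6.966637; p = √p² = 2.639439; φ = atan2(cos α − cos β, d − sin α + sin β) = -0.610487 rad; t = (α − φ) mod 2π = 4.248776 rad, q = (φ − β) mod 2π = 4.788539 rad → L = 4.32·(4.248776 + 2.639439 + 4.788539) = 4.32·11.676754 = 50.443575 m
LSR: p² = d² − 2 + 2cos(α−β) + 2d(sin α + sin β) = -2.476669 < 0 → infeasible
RSL: p² = d² − 2 + 2cos(α−β) − 2d(sin α + sin β) = -3.560522 < 0 → infeasible
RLR: c = (6 − d² + 2cos(α−β) + 2d(sin α − sin β))/8 = 0.129170; p = 2π − arccos c = 4.841921 rad; φ = atan2(cos α − cos β, d − sin α + sin β) = -0.610487 rad; t = (α − φ + p/2) mod 2π = 0.386551 rad, q = (α − β − t + p) mod 2π = 0.926314 rad → L = 4.32·(0.386551 + 4.841921 + 0.926314) = 4.32·6.154787 = 26.588680 m
LRL: c = (6 − d² + 2cos(α−β) − 2d(sin α − sin β))/8 = 0.699608; p = 2π − arccos c = 5.487237 rad; φ = atan2(cos β − cos α, d + sin α − sin β) = 1.790028 rad; t = (φ − α + p/2) mod 2π = 0.895357 rad, q = (β − α − t + p) mod 2π = 1.837750 rad → L = 4.32·(0.895357 + 5.487237 + 1.837750) = 4.32·8.220345 = 35.511892 m
Shortest: RLR with L = 26.588680 m ≈ 26.5887 m
Convert RLR to answer units (arcs ×180/π): t = 0.386551·180/π = 22.1478°, p = 4.841921·180/π = 277.4217°, q = 0.926314·180/π = 53.0739°, L = 26.5887 m.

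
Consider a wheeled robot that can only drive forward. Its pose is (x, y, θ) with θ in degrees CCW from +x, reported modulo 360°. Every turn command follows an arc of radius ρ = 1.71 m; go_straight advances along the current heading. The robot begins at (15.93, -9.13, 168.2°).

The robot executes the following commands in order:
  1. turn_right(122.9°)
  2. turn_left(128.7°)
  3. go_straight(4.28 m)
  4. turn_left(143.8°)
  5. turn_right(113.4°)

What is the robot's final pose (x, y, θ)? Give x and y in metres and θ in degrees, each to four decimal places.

set_pose: (x, y, θ) = (15.9300, -9.1300, 168.2000°), ρ = 1.71
turn_right(122.9°): centre at ρ to the right, rotate −122.9° → (15.0642, -6.2533, 45.3000°)
turn_left(128.7°): centre at ρ to the left, rotate +128.7° → (14.0275, -3.3499, 174.0000°)
go_straight(4.28): x += 4.28·cos θ, y += 4.28·sin θ → (9.7709, -2.9025, 174.0000°)
turn_left(143.8°): centre at ρ to the left, rotate +143.8° → (8.4436, -5.8699, 317.8000°)
turn_right(113.4°): centre at ρ to the right, rotate −113.4° → (8.0013, -8.6940, 204.4000°)

(8.0013, -8.6940, 204.4000°)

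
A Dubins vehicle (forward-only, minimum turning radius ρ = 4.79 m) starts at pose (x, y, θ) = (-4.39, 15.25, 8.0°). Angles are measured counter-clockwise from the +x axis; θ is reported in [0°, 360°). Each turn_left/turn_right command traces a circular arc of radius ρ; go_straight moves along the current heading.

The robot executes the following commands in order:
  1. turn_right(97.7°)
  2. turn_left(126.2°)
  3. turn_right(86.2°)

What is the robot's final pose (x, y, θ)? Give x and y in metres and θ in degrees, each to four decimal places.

(15.2081, 5.9540, 310.3000°)

set_pose: (x, y, θ) = (-4.3900, 15.2500, 8.0000°), ρ = 4.79
turn_right(97.7°): centre at ρ to the right, rotate −97.7° → (1.0666, 10.5317, -89.7000° ≡ 270.3000°)
turn_left(126.2°): centre at ρ to the left, rotate +126.2° → (8.7057, 6.7063, 396.5000° ≡ 36.5000°)
turn_right(86.2°): centre at ρ to the right, rotate −86.2° → (15.2081, 5.9540, -49.7000° ≡ 310.3000°)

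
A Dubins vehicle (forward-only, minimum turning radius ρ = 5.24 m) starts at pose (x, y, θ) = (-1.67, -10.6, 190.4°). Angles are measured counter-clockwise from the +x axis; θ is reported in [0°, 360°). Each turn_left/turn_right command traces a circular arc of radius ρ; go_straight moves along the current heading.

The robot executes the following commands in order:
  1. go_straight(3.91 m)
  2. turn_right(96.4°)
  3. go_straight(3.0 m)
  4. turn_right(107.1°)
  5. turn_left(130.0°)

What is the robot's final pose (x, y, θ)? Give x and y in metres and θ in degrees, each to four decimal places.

(0.3774, 9.4188, 116.9000°)

set_pose: (x, y, θ) = (-1.6700, -10.6000, 190.4000°), ρ = 5.24
go_straight(3.91): x += 3.91·cos θ, y += 3.91·sin θ → (-5.5158, -11.3058, 190.4000°)
turn_right(96.4°): centre at ρ to the right, rotate −96.4° → (-11.6889, -6.5174, 94.0000°)
go_straight(3.0): x += 3.0·cos θ, y += 3.0·sin θ → (-11.8982, -3.5247, 94.0000°)
turn_right(107.1°): centre at ρ to the right, rotate −107.1° → (-5.4833, 1.9444, -13.1000° ≡ 346.9000°)
turn_left(130.0°): centre at ρ to the left, rotate +130.0° → (0.3774, 9.4188, 476.9000° ≡ 116.9000°)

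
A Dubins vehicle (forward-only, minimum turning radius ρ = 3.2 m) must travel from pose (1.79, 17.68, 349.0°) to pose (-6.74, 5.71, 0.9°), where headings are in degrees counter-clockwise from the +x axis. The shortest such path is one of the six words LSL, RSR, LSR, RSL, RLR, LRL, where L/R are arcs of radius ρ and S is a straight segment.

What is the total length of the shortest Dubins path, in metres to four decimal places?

Let ψ = atan2(Δy, Δx) = atan2(-11.97, -8.53) = -125.4742° be the start→goal bearing.
Normalize: d = |goal − start| / ρ = 14.698360/3.2 = 4.593238, α = (θ_start − ψ) mod 360° = 114.4742° = 1.997952 rad, β = (θ_goal − ψ) mod 360° = 126.3742° = 2.205647 rad.
Common terms: sin α = 0.910148, cos α = -0.414284, sin β = 0.805161, cos β = -0.593057, cos(α−β) = 0.978509, d² = 21.097832. Work in radians in the unit-radius frame; every candidate has L = ρ·(t + p + q).
LSL: p² = 2 + d² − 2cos(α−β) + 2d(sin α − sin β) = 22.105275; p = √p² = 4.701625; φ = atan2(cos β − cos α, d + sin α − sin β) = -0.038033 rad; t = (φ − α) mod 2π = 4.247200 rad, q = (β − φ) mod 2π = 2.243679 rad → L = 3.2·(4.247200 + 4.701625 + 2.243679) = 3.2·11.192504 = 35.816014 m
RSR: p² = 2 + d² − 2cos(α−β) + 2d(sin β − sin α) = 20.176353; p = √p² = 4.491810; φ = atan2(cos α − cos β, d − sin α + sin β) = 0.039810 rad; t = (α − φ) mod 2π = 1.958142 rad, q = (φ − β) mod 2π = 4.117349 rad → L = 3.2·(1.958142 + 4.491810 + 4.117349) = 3.2·10.567301 = 33.815362 m
LSR: p² = d² − 2 + 2cos(α−β) + 2d(sin α + sin β) = 36.812486; p = √p² = 6.067329; φ = atan2(−cos α − cos β, d + sin α + sin β) − atan2(−2, p) = 0.476760 rad; t = (φ − α) mod 2π = 4.761993 rad, q = (φ − β) mod 2π = 4.554299 rad → L = 3.2·(4.761993 + 6.067329 + 4.554299) = 3.2·15.383621 = 49.227586 m
RSL: p² = d² − 2 + 2cos(α−β) − 2d(sin α + sin β) = 5.297214; p = √p² = 2.301568; φ = atan2(cos α + cos β, d − sin α − sin β) − atan2(2, p) = -1.052101 rad; t = (α − φ) mod 2π = 3.050054 rad, q = (β − φ) mod 2π = 3.257748 rad → L = 3.2·(3.050054 + 2.301568 + 3.257748) = 3.2·8.609369 = 27.549982 m
RLR: c = (6 − d² + 2cos(α−β) + 2d(sin α − sin β))/8 = -1.522044, |c| > 1 → infeasible
LRL: c = (6 − d² + 2cos(α−β) − 2d(sin α − sin β))/8 = -1.763159, |c| > 1 → infeasible
Shortest: RSL with L = 27.549982 m ≈ 27.5500 m

27.5500 m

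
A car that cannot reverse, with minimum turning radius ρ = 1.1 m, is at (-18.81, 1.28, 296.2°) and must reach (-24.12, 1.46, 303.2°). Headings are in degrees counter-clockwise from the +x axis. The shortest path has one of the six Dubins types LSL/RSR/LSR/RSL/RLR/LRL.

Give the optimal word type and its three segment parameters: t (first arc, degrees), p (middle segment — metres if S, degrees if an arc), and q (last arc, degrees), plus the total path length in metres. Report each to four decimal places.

Let ψ = atan2(Δy, Δx) = atan2(0.18, -5.31) = 178.0585° be the start→goal bearing.
Normalize: d = |goal − start| / ρ = 5.313050/1.1 = 4.830045, α = (θ_start − ψ) mod 360° = 118.1415° = 2.061958 rad, β = (θ_goal − ψ) mod 360° = 125.1415° = 2.184131 rad.
Common terms: sin α = 0.881786, cos α = -0.471650, sin β = 0.817733, cos β = -0.575598, cos(α−β) = 0.992546, d² = 23.329339. Work in radians in the unit-radius frame; every candidate has L = ρ·(t + p + q).
LSL: p² = 2 + d² − 2cos(α−β) + 2d(sin α − sin β) = 23.962999; p = √p² = 4.895202; φ = atan2(cos β − cos α, d + sin α − sin β) = -0.021236 rad; t = (φ − α) mod 2π = 4.199991 rad, q = (β − φ) mod 2π = 2.205367 rad → L = 1.1·(4.199991 + 4.895202 + 2.205367) = 1.1·11.300560 = 12.430616 m
RSR: p² = 2 + d² − 2cos(α−β) + 2d(sin β − sin α) = 22.725494; p = √p² = 4.767126; φ = atan2(cos α − cos β, d − sin α + sin β) = 0.021807 rad; t = (α − φ) mod 2π = 2.040151 rad, q = (φ − β) mod 2π = 4.120861 rad → L = 1.1·(2.040151 + 4.767126 + 4.120861) = 1.1·10.928139 = 12.020953 m
LSR: p² = d² − 2 + 2cos(α−β) + 2d(sin α + sin β) = 39.731937; p = √p² = 6.303327; φ = atan2(−cos α − cos β, d + sin α + sin β) − atan2(−2, p) = 0.466276 rad; t = (φ − α) mod 2π = 4.687504 rad, q = (φ − β) mod 2π = 4.565331 rad → L = 1.1·(4.687504 + 6.303327 + 4.565331) = 1.1·15.556162 = 17.111778 m
RSL: p² = d² − 2 + 2cos(α−β) − 2d(sin α + sin β) = 6.896926; p = √p² = 2.626200; φ = atan2(cos α + cos β, d − sin α − sin β) − atan2(2, p) = -0.973682 rad; t = (α − φ) mod 2π = 3.035639 rad, q = (β − φ) mod 2π = 3.157813 rad → L = 1.1·(3.035639 + 2.626200 + 3.157813) = 1.1·8.819652 = 9.701617 m
RLR: c = (6 − d² + 2cos(α−β) + 2d(sin α − sin β))/8 = -1.840687, |c| > 1 → infeasible
LRL: c = (6 − d² + 2cos(α−β) − 2d(sin α − sin β))/8 = -1.995375, |c| > 1 → infeasible
Shortest: RSL with L = 9.701617 m ≈ 9.7016 m
Convert RSL to answer units (arcs ×180/π): t = 3.035639·180/π = 173.9293°, p = ρ·p = 1.1·2.626200 = 2.8888 m, q = 3.157813·180/π = 180.9293°, L = 9.7016 m.

RSL: t = 173.9293°, p = 2.8888 m, q = 180.9293°, L = 9.7016 m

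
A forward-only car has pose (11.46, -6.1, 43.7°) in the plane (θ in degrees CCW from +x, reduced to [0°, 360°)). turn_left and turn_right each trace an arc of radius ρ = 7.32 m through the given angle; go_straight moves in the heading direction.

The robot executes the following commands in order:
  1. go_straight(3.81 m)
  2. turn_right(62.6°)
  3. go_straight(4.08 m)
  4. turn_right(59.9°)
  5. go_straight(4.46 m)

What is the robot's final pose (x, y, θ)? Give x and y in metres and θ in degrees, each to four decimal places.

(31.1787, -13.0347, 281.2000°)

set_pose: (x, y, θ) = (11.4600, -6.1000, 43.7000°), ρ = 7.32
go_straight(3.81): x += 3.81·cos θ, y += 3.81·sin θ → (14.2145, -3.4677, 43.7000°)
turn_right(62.6°): centre at ρ to the right, rotate −62.6° → (21.6428, -1.8345, -18.9000° ≡ 341.1000°)
go_straight(4.08): x += 4.08·cos θ, y += 4.08·sin θ → (25.5029, -3.1561, 341.1000°)
turn_right(59.9°): centre at ρ to the right, rotate −59.9° → (30.3124, -8.6596, 281.2000°)
go_straight(4.46): x += 4.46·cos θ, y += 4.46·sin θ → (31.1787, -13.0347, 281.2000°)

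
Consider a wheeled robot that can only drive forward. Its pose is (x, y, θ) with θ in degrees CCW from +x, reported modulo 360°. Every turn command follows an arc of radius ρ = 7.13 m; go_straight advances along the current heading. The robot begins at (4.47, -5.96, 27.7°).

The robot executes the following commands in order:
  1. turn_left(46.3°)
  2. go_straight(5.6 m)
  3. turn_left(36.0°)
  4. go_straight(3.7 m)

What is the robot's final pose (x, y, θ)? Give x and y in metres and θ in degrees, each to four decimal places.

set_pose: (x, y, θ) = (4.4700, -5.9600, 27.7000°), ρ = 7.13
turn_left(46.3°): centre at ρ to the left, rotate +46.3° → (8.0095, -1.6124, 74.0000°)
go_straight(5.6): x += 5.6·cos θ, y += 5.6·sin θ → (9.5530, 3.7706, 74.0000°)
turn_left(36.0°): centre at ρ to the left, rotate +36.0° → (9.3993, 8.1745, 110.0000°)
go_straight(3.7): x += 3.7·cos θ, y += 3.7·sin θ → (8.1338, 11.6514, 110.0000°)

(8.1338, 11.6514, 110.0000°)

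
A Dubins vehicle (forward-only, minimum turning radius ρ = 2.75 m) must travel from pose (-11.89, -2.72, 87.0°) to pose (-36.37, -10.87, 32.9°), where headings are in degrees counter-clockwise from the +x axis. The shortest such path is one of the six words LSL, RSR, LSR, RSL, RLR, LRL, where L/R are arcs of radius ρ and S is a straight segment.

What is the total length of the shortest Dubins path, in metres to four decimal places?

37.6923 m

Let ψ = atan2(Δy, Δx) = atan2(-8.15, -24.48) = -161.5861° be the start→goal bearing.
Normalize: d = |goal − start| / ρ = 25.801025/2.75 = 9.382191, α = (θ_start − ψ) mod 360° = 248.5861° = 4.338646 rad, β = (θ_goal − ψ) mod 360° = 194.4861° = 3.394423 rad.
Common terms: sin α = -0.930967, cos α = -0.365102, sin β = -0.250145, cos β = -0.968208, cos(α−β) = 0.586372, d² = 88.025507. Work in radians in the unit-radius frame; every candidate has L = ρ·(t + p + q).
LSL: p² = 2 + d² − 2cos(α−β) + 2d(sin α − sin β) = 76.077560; p = √p² = 8.722245; φ = atan2(cos β − cos α, d + sin α − sin β) = -0.069201 rad; t = (φ − α) mod 2π = 1.875338 rad, q = (β − φ) mod 2π = 3.463624 rad → L = 2.75·(1.875338 + 8.722245 + 3.463624) = 2.75·14.061207 = 38.668320 m
RSR: p² = 2 + d² − 2cos(α−β) + 2d(sin β − sin α) = 101.627966; p = √p² = 10.081070; φ = atan2(cos α − cos β, d − sin α + sin β) = 0.059861 rad; t = (α − φ) mod 2π = 4.278785 rad, q = (φ − β) mod 2π = 2.948624 rad → L = 2.75·(4.278785 + 10.081070 + 2.948624) = 2.75·17.308478 = 47.598315 m
LSR: p² = d² − 2 + 2cos(α−β) + 2d(sin α + sin β) = 65.035400; p = √p² = 8.064453; φ = atan2(−cos α − cos β, d + sin α + sin β) − atan2(−2, p) = 0.404265 rad; t = (φ − α) mod 2π = 2.348804 rad, q = (φ − β) mod 2π = 3.293027 rad → L = 2.75·(2.348804 + 8.064453 + 3.293027) = 2.75·13.706283 = 37.692279 m
RSL: p² = d² − 2 + 2cos(α−β) − 2d(sin α + sin β) = 109.361104; p = √p² = 10.457586; φ = atan2(cos α + cos β, d − sin α − sin β) − atan2(2, p) = -0.314524 rad; t = (α − φ) mod 2π = 4.653170 rad, q = (β − φ) mod 2π = 3.708947 rad → L = 2.75·(4.653170 + 10.457586 + 3.708947) = 2.75·18.819703 = 51.754184 m
RLR: c = (6 − d² + 2cos(α−β) + 2d(sin α − sin β))/8 = -11.703496, |c| > 1 → infeasible
LRL: c = (6 − d² + 2cos(α−β) − 2d(sin α − sin β))/8 = -8.509695, |c| > 1 → infeasible
Shortest: LSR with L = 37.692279 m ≈ 37.6923 m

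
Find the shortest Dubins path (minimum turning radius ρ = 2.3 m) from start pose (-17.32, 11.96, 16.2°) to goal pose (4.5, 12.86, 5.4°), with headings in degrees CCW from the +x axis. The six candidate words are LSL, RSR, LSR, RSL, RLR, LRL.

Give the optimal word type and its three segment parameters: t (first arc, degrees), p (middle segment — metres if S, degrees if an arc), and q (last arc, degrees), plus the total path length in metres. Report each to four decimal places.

Let ψ = atan2(Δy, Δx) = atan2(0.90, 21.82) = 2.3619° be the start→goal bearing.
Normalize: d = |goal − start| / ρ = 21.838553/2.3 = 9.495023, α = (θ_start − ψ) mod 360° = 13.8381° = 0.241520 rad, β = (θ_goal − ψ) mod 360° = 3.0381° = 0.053025 rad.
Common terms: sin α = 0.239179, cos α = 0.970976, sin β = 0.053000, cos β = 0.998595, cos(α−β) = 0.982287, d² = 90.155463. Work in radians in the unit-radius frame; every candidate has L = ρ·(t + p + q).
LSL: p² = 2 + d² − 2cos(α−β) + 2d(sin α − sin β) = 93.726440; p = √p² = 9.681242; φ = atan2(cos β − cos α, d + sin α − sin β) = 0.002853 rad; t = (φ − α) mod 2π = 6.044518 rad, q = (β − φ) mod 2π = 0.050172 rad → L = 2.3·(6.044518 + 9.681242 + 0.050172) = 2.3·15.775931 = 36.284642 m
RSR: p² = 2 + d² − 2cos(α−β) + 2d(sin β − sin α) = 86.655337; p = √p² = 9.308885; φ = atan2(cos α − cos β, d − sin α + sin β) = -0.002967 rad; t = (α − φ) mod 2π = 0.244487 rad, q = (φ − β) mod 2π = 6.227194 rad → L = 2.3·(0.244487 + 9.308885 + 6.227194) = 2.3·15.780566 = 36.295301 m
LSR: p² = d² − 2 + 2cos(α−β) + 2d(sin α + sin β) = 95.668524; p = √p² = 9.781029; φ = atan2(−cos α − cos β, d + sin α + sin β) − atan2(−2, p) = 0.003110 rad; t = (φ − α) mod 2π = 6.044775 rad, q = (φ − β) mod 2π = 6.233271 rad → L = 2.3·(6.044775 + 9.781029 + 6.233271) = 2.3·22.059075 = 50.735872 m
RSL: p² = d² − 2 + 2cos(α−β) − 2d(sin α + sin β) = 84.571551; p = √p² = 9.196279; φ = atan2(cos α + cos β, d − sin α − sin β) − atan2(2, p) = -0.003308 rad; t = (α − φ) mod 2π = 0.244828 rad, q = (β − φ) mod 2π = 0.056332 rad → L = 2.3·(0.244828 + 9.196279 + 0.056332) = 2.3·9.497439 = 21.844111 m
RLR: c = (6 − d² + 2cos(α−β) + 2d(sin α − sin β))/8 = -9.831917, |c| > 1 → infeasible
LRL: c = (6 − d² + 2cos(α−β) − 2d(sin α − sin β))/8 = -10.715805, |c| > 1 → infeasible
Shortest: RSL with L = 21.844111 m ≈ 21.8441 m
Convert RSL to answer units (arcs ×180/π): t = 0.244828·180/π = 14.0276°, p = ρ·p = 2.3·9.196279 = 21.1514 m, q = 0.056332·180/π = 3.2276°, L = 21.8441 m.

RSL: t = 14.0276°, p = 21.1514 m, q = 3.2276°, L = 21.8441 m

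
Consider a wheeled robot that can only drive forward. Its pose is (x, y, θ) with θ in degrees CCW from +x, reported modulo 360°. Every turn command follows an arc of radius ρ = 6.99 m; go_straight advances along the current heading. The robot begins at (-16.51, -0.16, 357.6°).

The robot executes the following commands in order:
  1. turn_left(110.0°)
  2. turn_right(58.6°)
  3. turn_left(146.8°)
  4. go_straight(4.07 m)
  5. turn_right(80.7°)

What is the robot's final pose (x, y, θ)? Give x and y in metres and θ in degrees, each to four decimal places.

(-27.4952, 29.6012, 115.1000°)

set_pose: (x, y, θ) = (-16.5100, -0.1600, 357.6000°), ρ = 6.99
turn_left(110.0°): centre at ρ to the left, rotate +110.0° → (-9.5545, 8.9374, 467.6000° ≡ 107.6000°)
turn_right(58.6°): centre at ρ to the right, rotate −58.6° → (-8.1671, 15.6369, 49.0000°)
turn_left(146.8°): centre at ρ to the left, rotate +146.8° → (-15.3458, 26.9486, 195.8000°)
go_straight(4.07): x += 4.07·cos θ, y += 4.07·sin θ → (-19.2620, 25.8404, 195.8000°)
turn_right(80.7°): centre at ρ to the right, rotate −80.7° → (-27.4952, 29.6012, 115.1000°)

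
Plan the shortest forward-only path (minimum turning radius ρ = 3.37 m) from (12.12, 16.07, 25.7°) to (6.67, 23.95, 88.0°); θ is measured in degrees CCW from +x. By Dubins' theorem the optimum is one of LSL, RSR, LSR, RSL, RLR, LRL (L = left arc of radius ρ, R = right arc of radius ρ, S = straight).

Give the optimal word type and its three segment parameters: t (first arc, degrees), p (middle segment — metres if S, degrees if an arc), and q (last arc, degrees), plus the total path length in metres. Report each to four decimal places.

RLR: t = 40.0606°, p = 245.0537°, q = 142.6931°, L = 25.1626 m

Let ψ = atan2(Δy, Δx) = atan2(7.88, -5.45) = 124.6687° be the start→goal bearing.
Normalize: d = |goal − start| / ρ = 9.581070/3.37 = 2.843047, α = (θ_start − ψ) mod 360° = 261.0313° = 4.555856 rad, β = (θ_goal − ψ) mod 360° = 323.3313° = 5.643196 rad.
Common terms: sin α = -0.987774, cos α = -0.155895, sin β = -0.597187, cos β = 0.802102, cos(α−β) = 0.464842, d² = 8.082919. Work in radians in the unit-radius frame; every candidate has L = ρ·(t + p + q).
LSL: p² = 2 + d² − 2cos(α−β) + 2d(sin α − sin β) = 6.932320; p = √p² = 2.632930; φ = atan2(cos β − cos α, d + sin α − sin β) = 0.372400 rad; t = (φ − α) mod 2π = 2.099729 rad, q = (β − φ) mod 2π = 5.270796 rad → L = 3.37·(2.099729 + 2.632930 + 5.270796) = 3.37·10.003455 = 33.711645 m
RSR: p² = 2 + d² − 2cos(α−β) + 2d(sin β − sin α) = 11.374149; p = √p² = 3.372558; φ = atan2(cos α − cos β, d − sin α + sin β) = -0.288022 rad; t = (α − φ) mod 2π = 4.843878 rad, q = (φ − β) mod 2π = 0.351967 rad → L = 3.37·(4.843878 + 3.372558 + 0.351967) = 3.37·8.568403 = 28.875520 m
LSR: p² = d² − 2 + 2cos(α−β) + 2d(sin α + sin β) = -1.999633 < 0 → infeasible
RSL: p² = d² − 2 + 2cos(α−β) − 2d(sin α + sin β) = 16.024838; p = √p² = 4.003104; φ = atan2(cos α + cos β, d − sin α − sin β) − atan2(2, p) = -0.318424 rad; t = (α − φ) mod 2π = 4.874280 rad, q = (β − φ) mod 2π = 5.961620 rad → L = 3.37·(4.874280 + 4.003104 + 5.961620) = 3.37·14.839004 = 50.007443 m
RLR: c = (6 − d² + 2cos(α−β) + 2d(sin α − sin β))/8 = -0.421769; p = 2π − arccos c = 4.276994 rad; φ = atan2(cos α − cos β, d − sin α + sin β) = -0.288022 rad; t = (α − φ + p/2) mod 2π = 0.699190 rad, q = (α − β − t + p) mod 2π = 2.490464 rad → L = 3.37·(0.699190 + 4.276994 + 2.490464) = 3.37·7.466648 = 25.162603 m
LRL: c = (6 − d² + 2cos(α−β) − 2d(sin α − sin β))/8 = 0.133460; p = 2π − arccos c = 4.846248 rad; φ = atan2(cos β − cos α, d + sin α − sin β) = 0.372400 rad; t = (φ − α + p/2) mod 2π = 4.522853 rad, q = (β − α − t + p) mod 2π = 1.410735 rad → L = 3.37·(4.522853 + 4.846248 + 1.410735) = 3.37·10.779837 = 36.328050 m
Shortest: RLR with L = 25.162603 m ≈ 25.1626 m
Convert RLR to answer units (arcs ×180/π): t = 0.699190·180/π = 40.0606°, p = 4.276994·180/π = 245.0537°, q = 2.490464·180/π = 142.6931°, L = 25.1626 m.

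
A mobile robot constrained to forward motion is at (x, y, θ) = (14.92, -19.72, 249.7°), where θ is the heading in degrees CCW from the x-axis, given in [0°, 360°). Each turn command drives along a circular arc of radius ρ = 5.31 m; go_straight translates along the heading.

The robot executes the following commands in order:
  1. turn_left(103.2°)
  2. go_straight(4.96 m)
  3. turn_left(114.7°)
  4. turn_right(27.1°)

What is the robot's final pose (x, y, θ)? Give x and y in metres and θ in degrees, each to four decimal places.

(29.7079, -18.0877, 80.5000°)

set_pose: (x, y, θ) = (14.9200, -19.7200, 249.7000°), ρ = 5.31
turn_left(103.2°): centre at ρ to the left, rotate +103.2° → (19.2439, -26.8315, 352.9000°)
go_straight(4.96): x += 4.96·cos θ, y += 4.96·sin θ → (24.1658, -27.4446, 352.9000°)
turn_left(114.7°): centre at ρ to the left, rotate +114.7° → (29.8836, -20.5697, 467.6000° ≡ 107.6000°)
turn_right(27.1°): centre at ρ to the right, rotate −27.1° → (29.7079, -18.0877, 80.5000°)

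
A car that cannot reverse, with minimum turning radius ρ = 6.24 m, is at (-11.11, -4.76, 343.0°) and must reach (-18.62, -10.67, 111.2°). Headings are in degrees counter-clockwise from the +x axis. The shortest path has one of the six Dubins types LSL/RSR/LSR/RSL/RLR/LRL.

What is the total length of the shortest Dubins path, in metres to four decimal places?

28.7234 m

Let ψ = atan2(Δy, Δx) = atan2(-5.91, -7.51) = -141.7990° be the start→goal bearing.
Normalize: d = |goal − start| / ρ = 9.556579/6.24 = 1.531503, α = (θ_start − ψ) mod 360° = 124.7990° = 2.178153 rad, β = (θ_goal − ψ) mod 360° = 252.9990° = 4.415666 rad.
Common terms: sin α = 0.821159, cos α = -0.570699, sin β = -0.956300, cos β = -0.292388, cos(α−β) = -0.618408, d² = 2.345502. Work in radians in the unit-radius frame; every candidate has L = ρ·(t + p + q).
LSL: p² = 2 + d² − 2cos(α−β) + 2d(sin α − sin β) = 11.026685; p = √p² = 3.320645; φ = atan2(cos β − cos α, d + sin α − sin β) = 0.083911 rad; t = (φ − α) mod 2π = 4.188943 rad, q = (β − φ) mod 2π = 4.331755 rad → L = 6.24·(4.188943 + 3.320645 + 4.331755) = 6.24·11.841343 = 73.889979 m
RSR: p² = 2 + d² − 2cos(α−β) + 2d(sin β − sin α) = 0.137951; p = √p² = 0.371418; φ = atan2(cos α − cos β, d − sin α + sin β) = -2.294558 rad; t = (α − φ) mod 2π = 4.472711 rad, q = (φ − β) mod 2π = 5.856147 rad → L = 6.24·(4.472711 + 0.371418 + 5.856147) = 6.24·10.700276 = 66.769724 m
LSR: p² = d² − 2 + 2cos(α−β) + 2d(sin α + sin β) = -1.305251 < 0 → infeasible
RSL: p² = d² − 2 + 2cos(α−β) − 2d(sin α + sin β) = -0.477379 < 0 → infeasible
RLR: c = (6 − d² + 2cos(α−β) + 2d(sin α − sin β))/8 = 0.982756; p = 2π − arccos c = 6.097209 rad; φ = atan2(cos α − cos β, d − sin α + sin β) = -2.294558 rad; t = (α − φ + p/2) mod 2π = 1.238130 rad, q = (α − β − t + p) mod 2π = 2.621566 rad → L = 6.24·(1.238130 + 6.097209 + 2.621566) = 6.24·9.956905 = 62.131087 m
LRL: c = (6 − d² + 2cos(α−β) − 2d(sin α − sin β))/8 = -0.378336; p = 2π − arccos c = 4.324391 rad; φ = atan2(cos β − cos α, d + sin α − sin β) = 0.083911 rad; t = (φ − α + p/2) mod 2π = 0.067953 rad, q = (β − α − t + p) mod 2π = 0.210765 rad → L = 6.24·(0.067953 + 4.324391 + 0.210765) = 6.24·4.603109 = 28.723403 m
Shortest: LRL with L = 28.723403 m ≈ 28.7234 m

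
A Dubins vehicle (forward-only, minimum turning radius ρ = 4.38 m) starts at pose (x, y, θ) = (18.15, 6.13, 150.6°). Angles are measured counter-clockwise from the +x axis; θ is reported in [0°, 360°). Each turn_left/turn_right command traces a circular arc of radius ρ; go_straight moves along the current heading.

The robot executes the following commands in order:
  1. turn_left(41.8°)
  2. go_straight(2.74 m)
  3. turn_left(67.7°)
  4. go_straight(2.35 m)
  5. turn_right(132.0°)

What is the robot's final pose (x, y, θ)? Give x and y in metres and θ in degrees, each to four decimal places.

(0.8434, -1.7858, 128.1000°)

set_pose: (x, y, θ) = (18.1500, 6.1300, 150.6000°), ρ = 4.38
turn_left(41.8°): centre at ρ to the left, rotate +41.8° → (15.0593, 6.5919, 192.4000°)
go_straight(2.74): x += 2.74·cos θ, y += 2.74·sin θ → (12.3832, 6.0035, 192.4000°)
turn_left(67.7°): centre at ρ to the left, rotate +67.7° → (9.0090, 2.4788, 260.1000°)
go_straight(2.35): x += 2.35·cos θ, y += 2.35·sin θ → (8.6049, 0.1638, 260.1000°)
turn_right(132.0°): centre at ρ to the right, rotate −132.0° → (0.8434, -1.7858, 128.1000°)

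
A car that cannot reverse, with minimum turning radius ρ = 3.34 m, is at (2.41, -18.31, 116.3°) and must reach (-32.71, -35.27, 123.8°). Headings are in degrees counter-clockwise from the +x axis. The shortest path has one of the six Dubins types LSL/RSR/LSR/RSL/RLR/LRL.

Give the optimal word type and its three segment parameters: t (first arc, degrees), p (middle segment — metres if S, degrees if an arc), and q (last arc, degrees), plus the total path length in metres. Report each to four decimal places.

Let ψ = atan2(Δy, Δx) = atan2(-16.96, -35.12) = -154.2234° be the start→goal bearing.
Normalize: d = |goal − start| / ρ = 39.000718/3.34 = 11.676862, α = (θ_start − ψ) mod 360° = 270.5234° = 4.721524 rad, β = (θ_goal − ψ) mod 360° = 278.0234° = 4.852423 rad.
Common terms: sin α = -0.999958, cos α = 0.009134, sin β = -0.990211, cos β = 0.139577, cos(α−β) = 0.991445, d² = 136.349098. Work in radians in the unit-radius frame; every candidate has L = ρ·(t + p + q).
LSL: p² = 2 + d² − 2cos(α−β) + 2d(sin α − sin β) = 136.138578; p = √p² = 11.667844; φ = atan2(cos β − cos α, d + sin α − sin β) = 0.011180 rad; t = (φ − α) mod 2π = 1.572842 rad, q = (β − φ) mod 2π = 4.841243 rad → L = 3.34·(1.572842 + 11.667844 + 4.841243) = 3.34·18.081929 = 60.393642 m
RSR: p² = 2 + d² − 2cos(α−β) + 2d(sin β − sin α) = 136.593839; p = √p² = 11.687337; φ = atan2(cos α − cos β, d − sin α + sin β) = -0.011161 rad; t = (α − φ) mod 2π = 4.732685 rad, q = (φ − β) mod 2π = 1.419601 rad → L = 3.34·(4.732685 + 11.687337 + 1.419601) = 3.34·17.839622 = 59.584338 m
LSR: p² = d² − 2 + 2cos(α−β) + 2d(sin α + sin β) = 89.854120; p = √p² = 9.479141; φ = atan2(−cos α − cos β, d + sin α + sin β) − atan2(−2, p) = 0.192589 rad; t = (φ − α) mod 2π = 1.754251 rad, q = (φ − β) mod 2π = 1.623351 rad → L = 3.34·(1.754251 + 9.479141 + 1.623351) = 3.34·12.856743 = 42.941521 m
RSL: p² = d² − 2 + 2cos(α−β) − 2d(sin α + sin β) = 182.809856; p = √p² = 13.520719; φ = atan2(cos α + cos β, d − sin α − sin β) − atan2(2, p) = -0.135976 rad; t = (α − φ) mod 2π = 4.857499 rad, q = (β − φ) mod 2π = 4.988399 rad → L = 3.34·(4.857499 + 13.520719 + 4.988399) = 3.34·23.366617 = 78.044502 m
RLR: c = (6 − d² + 2cos(α−β) + 2d(sin α − sin β))/8 = -16.074230, |c| > 1 → infeasible
LRL: c = (6 − d² + 2cos(α−β) − 2d(sin α − sin β))/8 = -16.017322, |c| > 1 → infeasible
Shortest: LSR with L = 42.941521 m ≈ 42.9415 m
Convert LSR to answer units (arcs ×180/π): t = 1.754251·180/π = 100.5112°, p = ρ·p = 3.34·9.479141 = 31.6603 m, q = 1.623351·180/π = 93.0112°, L = 42.9415 m.

LSR: t = 100.5112°, p = 31.6603 m, q = 93.0112°, L = 42.9415 m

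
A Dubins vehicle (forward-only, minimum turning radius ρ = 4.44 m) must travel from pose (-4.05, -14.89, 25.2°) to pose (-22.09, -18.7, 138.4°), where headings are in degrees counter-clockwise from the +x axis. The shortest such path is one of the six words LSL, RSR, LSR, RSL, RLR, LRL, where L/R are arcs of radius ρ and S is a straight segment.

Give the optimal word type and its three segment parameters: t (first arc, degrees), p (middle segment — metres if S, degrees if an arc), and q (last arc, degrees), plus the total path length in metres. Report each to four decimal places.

Let ψ = atan2(Δy, Δx) = atan2(-3.81, -18.04) = -168.0745° be the start→goal bearing.
Normalize: d = |goal − start| / ρ = 18.437942/4.44 = 4.152690, α = (θ_start − ψ) mod 360° = 193.2745° = 3.373277 rad, β = (θ_goal − ψ) mod 360° = 306.4745° = 5.348990 rad.
Common terms: sin α = -0.229617, cos α = -0.973281, sin β = -0.804121, cos β = 0.594465, cos(α−β) = -0.393942, d² = 17.244831. Work in radians in the unit-radius frame; every candidate has L = ρ·(t + p + q).
LSL: p² = 2 + d² − 2cos(α−β) + 2d(sin α − sin β) = 24.804189; p = √p² = 4.980380; φ = atan2(cos β − cos α, d + sin α − sin β) = 0.320230 rad; t = (φ − α) mod 2π = 3.230138 rad, q = (β − φ) mod 2π = 5.028760 rad → L = 4.44·(3.230138 + 4.980380 + 5.028760) = 4.44·13.239278 = 58.782396 m
RSR: p² = 2 + d² − 2cos(α−β) + 2d(sin β − sin α) = 15.261241; p = √p² = 3.906564; φ = atan2(cos α − cos β, d − sin α + sin β) = -0.412948 rad; t = (α − φ) mod 2π = 3.786224 rad, q = (φ − β) mod 2π = 0.521248 rad → L = 4.44·(3.786224 + 3.906564 + 0.521248) = 4.44·8.214036 = 36.470322 m
LSR: p² = d² − 2 + 2cos(α−β) + 2d(sin α + sin β) = 5.871358; p = √p² = 2.423089; φ = atan2(−cos α − cos β, d + sin α + sin β) − atan2(−2, p) = 0.810898 rad; t = (φ − α) mod 2π = 3.720806 rad, q = (φ − β) mod 2π = 1.745093 rad → L = 4.44·(3.720806 + 2.423089 + 1.745093) = 4.44·7.888988 = 35.027108 m
RSL: p² = d² − 2 + 2cos(α−β) − 2d(sin α + sin β) = 23.042536; p = √p² = 4.800264; φ = atan2(cos α + cos β, d − sin α − sin β) − atan2(2, p) = -0.467682 rad; t = (α − φ) mod 2π = 3.840959 rad, q = (β − φ) mod 2π = 5.816672 rad → L = 4.44·(3.840959 + 4.800264 + 5.816672) = 4.44·14.457895 = 64.193052 m
RLR: c = (6 − d² + 2cos(α−β) + 2d(sin α − sin β))/8 = -0.907655; p = 2π − arccos c = 3.574726 rad; φ = atan2(cos α − cos β, d − sin α + sin β) = -0.412948 rad; t = (α − φ + p/2) mod 2π = 5.573587 rad, q = (α − β − t + p) mod 2π = 2.308611 rad → L = 4.44·(5.573587 + 3.574726 + 2.308611) = 4.44·11.456925 = 50.868745 m
LRL: c = (6 − d² + 2cos(α−β) − 2d(sin α − sin β))/8 = -2.100524, |c| > 1 → infeasible
Shortest: LSR with L = 35.027108 m ≈ 35.0271 m
Convert LSR to answer units (arcs ×180/π): t = 3.720806·180/π = 213.1865°, p = ρ·p = 4.44·2.423089 = 10.7585 m, q = 1.745093·180/π = 99.9865°, L = 35.0271 m.

LSR: t = 213.1865°, p = 10.7585 m, q = 99.9865°, L = 35.0271 m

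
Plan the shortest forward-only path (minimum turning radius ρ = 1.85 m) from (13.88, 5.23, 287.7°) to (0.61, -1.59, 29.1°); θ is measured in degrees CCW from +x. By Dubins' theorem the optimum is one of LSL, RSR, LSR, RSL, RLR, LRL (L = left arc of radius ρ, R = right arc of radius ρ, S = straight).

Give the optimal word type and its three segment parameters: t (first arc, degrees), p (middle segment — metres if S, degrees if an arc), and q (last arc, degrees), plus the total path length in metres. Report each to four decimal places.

RSR: t = 71.1142°, p = 13.2109 m, q = 187.4858°, L = 21.5607 m

Let ψ = atan2(Δy, Δx) = atan2(-6.82, -13.27) = -152.7995° be the start→goal bearing.
Normalize: d = |goal − start| / ρ = 14.919963/1.85 = 8.064845, α = (θ_start − ψ) mod 360° = 80.4995° = 1.404981 rad, β = (θ_goal − ψ) mod 360° = 181.8995° = 3.174745 rad.
Common terms: sin α = 0.986284, cos α = 0.165056, sin β = -0.033146, cos β = -0.999451, cos(α−β) = -0.197657, d² = 65.041724. Work in radians in the unit-radius frame; every candidate has L = ρ·(t + p + q).
LSL: p² = 2 + d² − 2cos(α−β) + 2d(sin α − sin β) = 83.880138; p = √p² = 9.158610; φ = atan2(cos β − cos α, d + sin α − sin β) = -0.127494 rad; t = (φ − α) mod 2π = 4.750710 rad, q = (β − φ) mod 2π = 3.302239 rad → L = 1.85·(4.750710 + 9.158610 + 3.302239) = 1.85·17.211559 = 31.841385 m
RSR: p² = 2 + d² − 2cos(α−β) + 2d(sin β − sin α) = 50.993939; p = √p² = 7.141004; φ = atan2(cos α − cos β, d − sin α + sin β) = 0.163805 rad; t = (α − φ) mod 2π = 1.241177 rad, q = (φ − β) mod 2π = 3.272245 rad → L = 1.85·(1.241177 + 7.141004 + 3.272245) = 1.85·11.654425 = 21.560687 m
LSR: p² = d² − 2 + 2cos(α−β) + 2d(sin α + sin β) = 78.020225; p = √p² = 8.832906; φ = atan2(−cos α − cos β, d + sin α + sin β) − atan2(−2, p) = 0.314934 rad; t = (φ − α) mod 2π = 5.193138 rad, q = (φ − β) mod 2π = 3.423374 rad → L = 1.85·(5.193138 + 8.832906 + 3.423374) = 1.85·17.449418 = 32.281424 m
RSL: p² = d² − 2 + 2cos(α−β) − 2d(sin α + sin β) = 47.272594; p = √p² = 6.875507; φ = atan2(cos α + cos β, d − sin α − sin β) − atan2(2, p) = -0.399869 rad; t = (α − φ) mod 2π = 1.804850 rad, q = (β − φ) mod 2π = 3.574614 rad → L = 1.85·(1.804850 + 6.875507 + 3.574614) = 1.85·12.254971 = 22.671697 m
RLR: c = (6 − d² + 2cos(α−β) + 2d(sin α − sin β))/8 = -5.374242, |c| > 1 → infeasible
LRL: c = (6 − d² + 2cos(α−β) − 2d(sin α − sin β))/8 = -9.485017, |c| > 1 → infeasible
Shortest: RSR with L = 21.560687 m ≈ 21.5607 m
Convert RSR to answer units (arcs ×180/π): t = 1.241177·180/π = 71.1142°, p = ρ·p = 1.85·7.141004 = 13.2109 m, q = 3.272245·180/π = 187.4858°, L = 21.5607 m.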